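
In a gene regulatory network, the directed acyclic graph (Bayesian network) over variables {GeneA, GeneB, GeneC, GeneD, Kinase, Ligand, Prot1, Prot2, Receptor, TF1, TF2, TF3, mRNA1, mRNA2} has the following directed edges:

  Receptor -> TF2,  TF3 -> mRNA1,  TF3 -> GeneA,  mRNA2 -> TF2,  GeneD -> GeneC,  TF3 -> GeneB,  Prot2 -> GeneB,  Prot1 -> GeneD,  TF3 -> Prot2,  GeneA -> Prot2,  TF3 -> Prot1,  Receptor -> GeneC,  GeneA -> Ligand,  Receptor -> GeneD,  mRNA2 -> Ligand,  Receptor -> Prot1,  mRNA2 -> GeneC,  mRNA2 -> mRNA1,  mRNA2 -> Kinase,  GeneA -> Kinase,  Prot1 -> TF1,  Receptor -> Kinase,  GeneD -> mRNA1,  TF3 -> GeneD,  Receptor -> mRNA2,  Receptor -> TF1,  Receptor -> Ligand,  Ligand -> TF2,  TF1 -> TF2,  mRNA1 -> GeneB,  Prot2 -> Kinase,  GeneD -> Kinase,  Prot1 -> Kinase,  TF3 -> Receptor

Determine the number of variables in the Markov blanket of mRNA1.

By definition, MB(mRNA1) is built from mRNA1's parents, mRNA1's children, and the co-parents of mRNA1.
Parents of mRNA1: GeneD, TF3, mRNA2.
mRNA1's children: GeneB.
Parents of each child, excluding mRNA1:
  parents(GeneB) \ {mRNA1} = {Prot2, TF3}.
MB(mRNA1) = {GeneB, GeneD, Prot2, TF3, mRNA2}, which has 5 nodes.

5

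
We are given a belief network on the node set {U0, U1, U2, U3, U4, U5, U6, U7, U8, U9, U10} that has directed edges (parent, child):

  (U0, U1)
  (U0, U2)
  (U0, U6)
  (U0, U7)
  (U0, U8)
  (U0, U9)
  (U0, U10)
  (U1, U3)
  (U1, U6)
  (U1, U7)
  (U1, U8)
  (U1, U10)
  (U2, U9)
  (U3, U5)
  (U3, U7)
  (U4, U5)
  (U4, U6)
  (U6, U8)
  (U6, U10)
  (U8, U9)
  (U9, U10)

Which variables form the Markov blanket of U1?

The Markov blanket of a node is its parents, its children, and the other parents of its children.
Children of U1: U3, U6, U7, U8, U10.
U1 has parent U0.
Parents of each child, excluding U1:
  U3 has no other parent.
  U6's other parents are U0, U4.
  U7 also has parents U0, U3.
  U8 also has parents U0, U6.
  U10 also has parents U0, U6, U9.
Union: {U0} ∪ {U3, U6, U7, U8, U10} ∪ {U0, U3, U4, U6, U9} = {U0, U3, U4, U6, U7, U8, U9, U10}.

{U0, U3, U4, U6, U7, U8, U9, U10}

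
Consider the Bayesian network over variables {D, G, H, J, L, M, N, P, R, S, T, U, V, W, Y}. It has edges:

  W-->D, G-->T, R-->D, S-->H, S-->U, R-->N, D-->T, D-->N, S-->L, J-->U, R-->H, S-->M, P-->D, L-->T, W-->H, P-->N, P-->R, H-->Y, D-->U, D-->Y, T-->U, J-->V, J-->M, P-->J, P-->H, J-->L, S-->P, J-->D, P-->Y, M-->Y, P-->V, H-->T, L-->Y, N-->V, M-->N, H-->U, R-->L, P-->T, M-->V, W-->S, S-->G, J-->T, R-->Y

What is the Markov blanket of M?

{D, H, J, L, N, P, R, S, V, Y}

Pa(M) = {J, S}.
Children of M: N, V, Y.
Parents of each child, excluding M:
  N also has parents D, P, R.
  Y also has parents D, H, L, P, R.
  V also has parents J, N, P.
Union: {J, S} ∪ {N, V, Y} ∪ {D, H, J, L, N, P, R} = {D, H, J, L, N, P, R, S, V, Y}.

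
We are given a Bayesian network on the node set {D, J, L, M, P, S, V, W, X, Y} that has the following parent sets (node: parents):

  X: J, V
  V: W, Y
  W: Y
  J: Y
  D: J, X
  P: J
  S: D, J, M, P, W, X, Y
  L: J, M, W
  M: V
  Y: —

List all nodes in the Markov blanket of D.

{J, M, P, S, W, X, Y}

Pa(D) = {J, X}.
D has child S.
Parents of each child, excluding D:
  S also has parents J, M, P, W, X, Y.
MB(D) = {J, M, P, S, W, X, Y}.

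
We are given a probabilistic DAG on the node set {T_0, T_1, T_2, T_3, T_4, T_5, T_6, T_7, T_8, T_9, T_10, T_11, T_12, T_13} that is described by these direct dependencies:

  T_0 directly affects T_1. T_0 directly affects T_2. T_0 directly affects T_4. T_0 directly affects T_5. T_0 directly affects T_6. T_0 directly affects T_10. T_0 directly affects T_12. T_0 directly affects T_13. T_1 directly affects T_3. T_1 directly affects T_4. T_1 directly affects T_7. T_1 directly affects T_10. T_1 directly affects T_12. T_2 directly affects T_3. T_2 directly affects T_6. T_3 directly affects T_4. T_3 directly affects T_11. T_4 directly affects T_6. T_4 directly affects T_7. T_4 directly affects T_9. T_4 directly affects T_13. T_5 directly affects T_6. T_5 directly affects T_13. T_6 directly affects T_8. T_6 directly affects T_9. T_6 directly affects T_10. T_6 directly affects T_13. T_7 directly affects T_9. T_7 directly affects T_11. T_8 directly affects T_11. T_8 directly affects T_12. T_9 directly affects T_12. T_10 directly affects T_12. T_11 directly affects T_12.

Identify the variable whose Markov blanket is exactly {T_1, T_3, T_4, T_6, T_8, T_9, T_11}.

T_7

The target node must have every member of {T_1, T_3, T_4, T_6, T_8, T_9, T_11} as a parent, child, or co-parent, and no others.
Parents of T_7: T_1, T_4; children: T_9, T_11; co-parents: T_3, T_4, T_6, T_8.
These exactly cover the given set, so the node is T_7.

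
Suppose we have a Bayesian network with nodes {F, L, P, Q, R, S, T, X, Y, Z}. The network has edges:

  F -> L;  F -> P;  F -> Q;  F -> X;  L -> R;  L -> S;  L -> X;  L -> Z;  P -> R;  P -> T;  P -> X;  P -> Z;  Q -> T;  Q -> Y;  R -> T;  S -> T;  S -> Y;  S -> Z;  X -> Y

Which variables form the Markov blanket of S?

{L, P, Q, R, T, X, Y, Z}

Recall MB(v) = parents ∪ children ∪ spouses, where spouses are the other parents of v's children.
Children of S: T, Y, Z.
S has parent L.
For each child, the remaining parents (spouses of S):
  T also has parents P, Q, R.
  Y's other parents are Q, X.
  Z's other parents are L, P.
Union: {L} ∪ {T, Y, Z} ∪ {L, P, Q, R, X} = {L, P, Q, R, T, X, Y, Z}.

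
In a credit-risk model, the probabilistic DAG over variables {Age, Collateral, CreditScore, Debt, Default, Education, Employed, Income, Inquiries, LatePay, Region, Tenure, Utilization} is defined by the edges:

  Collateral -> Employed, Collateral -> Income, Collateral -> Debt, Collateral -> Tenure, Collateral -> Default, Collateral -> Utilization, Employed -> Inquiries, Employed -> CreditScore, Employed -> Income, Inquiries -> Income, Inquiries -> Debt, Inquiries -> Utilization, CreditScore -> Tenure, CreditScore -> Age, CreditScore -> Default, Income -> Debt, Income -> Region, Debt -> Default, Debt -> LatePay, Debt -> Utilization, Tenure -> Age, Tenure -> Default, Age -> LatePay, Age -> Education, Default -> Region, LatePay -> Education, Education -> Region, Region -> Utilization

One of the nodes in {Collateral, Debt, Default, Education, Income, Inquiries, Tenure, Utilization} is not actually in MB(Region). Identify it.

The Markov blanket of a node is its parents, its children, and the other parents of its children.
Pa(Region) = {Default, Education, Income}.
Ch(Region) = {Utilization}.
Co-parents of Region (other parents of its children):
  Utilization: Collateral, Debt, Inquiries
MB(Region) = {Collateral, Debt, Default, Education, Income, Inquiries, Utilization}.
Tenure is neither a parent, child, nor co-parent of Region, so it does not belong.

Tenure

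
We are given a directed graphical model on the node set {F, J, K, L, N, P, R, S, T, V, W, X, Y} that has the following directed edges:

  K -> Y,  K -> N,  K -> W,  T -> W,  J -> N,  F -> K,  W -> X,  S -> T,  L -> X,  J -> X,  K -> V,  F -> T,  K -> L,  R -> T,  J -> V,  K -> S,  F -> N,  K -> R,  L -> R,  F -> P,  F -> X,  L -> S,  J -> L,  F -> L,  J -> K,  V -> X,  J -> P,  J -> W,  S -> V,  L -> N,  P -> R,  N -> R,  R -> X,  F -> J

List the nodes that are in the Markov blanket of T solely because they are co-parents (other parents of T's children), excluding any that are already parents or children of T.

Children of T: W.
  W also has parents J, K.
Excluding nodes already adjacent to T (F, R, S, W), the co-parent-only contribution is {J, K}.

{J, K}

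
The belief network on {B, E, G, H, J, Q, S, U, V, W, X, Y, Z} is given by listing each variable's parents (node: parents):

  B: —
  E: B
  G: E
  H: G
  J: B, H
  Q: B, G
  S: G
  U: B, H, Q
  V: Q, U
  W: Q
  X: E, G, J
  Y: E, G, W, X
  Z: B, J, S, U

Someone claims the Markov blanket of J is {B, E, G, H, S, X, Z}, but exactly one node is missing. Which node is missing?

The Markov blanket of a node is its parents, its children, and the other parents of its children.
Ch(J) = {X, Z}.
J has parents B, H.
Parents of each child, excluding J:
  X also has parents E, G.
  Z's other parents are B, S, U.
MB(J) = {B, E, G, H, S, U, X, Z}.
Comparing with the claimed set, U is missing.

U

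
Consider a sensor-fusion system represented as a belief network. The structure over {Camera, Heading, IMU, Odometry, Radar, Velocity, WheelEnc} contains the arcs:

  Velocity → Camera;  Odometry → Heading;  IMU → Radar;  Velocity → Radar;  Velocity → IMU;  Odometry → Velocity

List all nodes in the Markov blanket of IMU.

Ch(IMU) = {Radar}.
IMU has parent Velocity.
For each child, the remaining parents (spouses of IMU):
  Radar's other parent is Velocity.
So the Markov blanket of IMU is {Radar, Velocity}.

{Radar, Velocity}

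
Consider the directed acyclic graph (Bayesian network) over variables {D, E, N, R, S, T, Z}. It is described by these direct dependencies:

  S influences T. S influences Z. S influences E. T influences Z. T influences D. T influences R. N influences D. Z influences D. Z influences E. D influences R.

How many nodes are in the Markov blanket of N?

3

Pa(N) = {}.
Ch(N) = {D}.
Parents of each child, excluding N:
  D's other parents are T, Z.
MB(N) = {D, T, Z}, which has 3 nodes.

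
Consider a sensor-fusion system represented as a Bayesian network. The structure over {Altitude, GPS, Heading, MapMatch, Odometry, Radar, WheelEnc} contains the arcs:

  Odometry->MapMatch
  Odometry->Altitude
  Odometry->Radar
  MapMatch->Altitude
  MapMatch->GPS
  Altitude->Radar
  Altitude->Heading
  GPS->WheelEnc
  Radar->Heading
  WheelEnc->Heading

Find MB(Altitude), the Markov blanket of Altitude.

{Heading, MapMatch, Odometry, Radar, WheelEnc}

The Markov blanket of a node is its parents, its children, and the other parents of its children.
Ch(Altitude) = {Heading, Radar}.
Altitude has parents MapMatch, Odometry.
For each child, the remaining parents (spouses of Altitude):
  Radar: Odometry
  Heading: Radar, WheelEnc
Union: {MapMatch, Odometry} ∪ {Heading, Radar} ∪ {Odometry, Radar, WheelEnc} = {Heading, MapMatch, Odometry, Radar, WheelEnc}.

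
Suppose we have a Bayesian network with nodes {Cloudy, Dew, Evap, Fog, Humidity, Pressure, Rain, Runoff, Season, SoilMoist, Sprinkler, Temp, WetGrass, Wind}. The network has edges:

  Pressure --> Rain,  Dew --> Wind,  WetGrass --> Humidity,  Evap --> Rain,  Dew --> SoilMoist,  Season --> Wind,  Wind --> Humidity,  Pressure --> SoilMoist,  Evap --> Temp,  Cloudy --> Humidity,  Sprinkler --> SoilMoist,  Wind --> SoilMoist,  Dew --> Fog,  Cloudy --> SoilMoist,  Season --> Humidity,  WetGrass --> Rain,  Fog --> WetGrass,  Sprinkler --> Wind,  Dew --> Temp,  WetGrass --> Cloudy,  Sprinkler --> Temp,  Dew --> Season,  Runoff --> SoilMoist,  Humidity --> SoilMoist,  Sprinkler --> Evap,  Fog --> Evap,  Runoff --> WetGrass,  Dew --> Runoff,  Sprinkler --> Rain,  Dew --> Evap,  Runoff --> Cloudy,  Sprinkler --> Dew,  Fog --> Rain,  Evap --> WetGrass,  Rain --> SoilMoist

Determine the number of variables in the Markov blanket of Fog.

7

By definition, MB(Fog) is built from Fog's parents, Fog's children, and the co-parents of Fog.
Pa(Fog) = {Dew}.
Ch(Fog) = {Evap, Rain, WetGrass}.
Co-parents of Fog (other parents of its children):
  parents(Evap) \ {Fog} = {Dew, Sprinkler}.
  parents(WetGrass) \ {Fog} = {Evap, Runoff}.
  Rain's other parents are Evap, Pressure, Sprinkler, WetGrass.
MB(Fog) = {Dew, Evap, Pressure, Rain, Runoff, Sprinkler, WetGrass}, which has 7 nodes.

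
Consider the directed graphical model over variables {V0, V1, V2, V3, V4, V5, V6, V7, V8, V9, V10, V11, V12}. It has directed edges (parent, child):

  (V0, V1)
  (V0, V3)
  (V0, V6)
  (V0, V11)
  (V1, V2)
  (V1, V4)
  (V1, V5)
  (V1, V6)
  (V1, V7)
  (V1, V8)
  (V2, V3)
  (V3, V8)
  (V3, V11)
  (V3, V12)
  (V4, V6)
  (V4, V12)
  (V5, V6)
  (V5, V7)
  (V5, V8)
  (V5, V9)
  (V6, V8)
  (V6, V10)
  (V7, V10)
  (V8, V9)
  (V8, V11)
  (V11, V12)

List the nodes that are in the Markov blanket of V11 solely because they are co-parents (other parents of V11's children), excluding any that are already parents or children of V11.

{V4}

Children of V11: V12.
  V12 also has parents V3, V4.
Excluding nodes already adjacent to V11 (V0, V3, V8, V12), the co-parent-only contribution is {V4}.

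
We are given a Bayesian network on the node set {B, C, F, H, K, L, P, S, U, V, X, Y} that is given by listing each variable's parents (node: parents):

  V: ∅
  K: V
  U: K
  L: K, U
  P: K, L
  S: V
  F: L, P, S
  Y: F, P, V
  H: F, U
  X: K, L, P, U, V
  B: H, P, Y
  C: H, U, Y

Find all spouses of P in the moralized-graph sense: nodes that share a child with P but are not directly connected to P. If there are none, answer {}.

{H, S, U, V}

Children of P: B, F, X, Y.
  F's other parents are L, S.
  Y's other parents are F, V.
  X's other parents are K, L, U, V.
  parents(B) \ {P} = {H, Y}.
Excluding nodes already adjacent to P (B, F, K, L, X, Y), the co-parent-only contribution is {H, S, U, V}.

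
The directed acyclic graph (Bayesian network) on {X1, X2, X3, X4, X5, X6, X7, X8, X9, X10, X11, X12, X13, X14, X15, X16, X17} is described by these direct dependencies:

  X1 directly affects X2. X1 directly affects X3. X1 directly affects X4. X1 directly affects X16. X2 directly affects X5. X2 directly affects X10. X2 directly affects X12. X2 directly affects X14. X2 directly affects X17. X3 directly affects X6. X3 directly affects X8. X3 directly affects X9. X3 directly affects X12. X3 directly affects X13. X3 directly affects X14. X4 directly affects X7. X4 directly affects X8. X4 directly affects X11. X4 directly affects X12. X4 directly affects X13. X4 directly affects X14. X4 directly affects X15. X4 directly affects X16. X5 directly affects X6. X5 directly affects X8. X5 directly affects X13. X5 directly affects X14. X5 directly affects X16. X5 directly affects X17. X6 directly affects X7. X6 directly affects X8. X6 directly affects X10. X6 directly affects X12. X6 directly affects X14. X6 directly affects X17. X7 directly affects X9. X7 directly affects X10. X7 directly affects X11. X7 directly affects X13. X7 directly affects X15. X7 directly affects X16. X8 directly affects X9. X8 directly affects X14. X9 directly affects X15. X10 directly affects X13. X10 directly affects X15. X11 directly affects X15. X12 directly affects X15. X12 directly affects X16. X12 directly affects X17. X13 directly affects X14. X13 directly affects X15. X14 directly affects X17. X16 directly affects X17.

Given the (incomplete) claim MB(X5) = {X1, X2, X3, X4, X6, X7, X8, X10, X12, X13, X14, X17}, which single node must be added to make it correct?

The Markov blanket of a node is its parents, its children, and the other parents of its children.
X5 has children X6, X8, X13, X14, X16, X17.
Pa(X5) = {X2}.
For each child, the remaining parents (spouses of X5):
  X6: X3
  X8: X3, X4, X6
  X13: X3, X4, X7, X10
  X14: X2, X3, X4, X6, X8, X13
  X16: X1, X4, X7, X12
  X17: X2, X6, X12, X14, X16
MB(X5) = {X1, X2, X3, X4, X6, X7, X8, X10, X12, X13, X14, X16, X17}.
Comparing with the claimed set, X16 is missing.

X16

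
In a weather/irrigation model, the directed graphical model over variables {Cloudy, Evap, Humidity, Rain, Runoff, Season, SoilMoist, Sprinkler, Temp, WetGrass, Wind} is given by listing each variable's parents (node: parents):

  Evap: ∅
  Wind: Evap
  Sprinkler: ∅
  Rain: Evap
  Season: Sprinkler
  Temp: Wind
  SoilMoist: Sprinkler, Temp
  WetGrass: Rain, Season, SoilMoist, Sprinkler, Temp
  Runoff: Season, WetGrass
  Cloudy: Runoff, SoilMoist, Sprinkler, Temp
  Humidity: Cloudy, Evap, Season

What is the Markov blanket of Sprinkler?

{Cloudy, Rain, Runoff, Season, SoilMoist, Temp, WetGrass}

By definition, MB(Sprinkler) is built from Sprinkler's parents, Sprinkler's children, and the co-parents of Sprinkler.
Sprinkler's parents: none.
Sprinkler has children Cloudy, Season, SoilMoist, WetGrass.
For each child, the remaining parents (spouses of Sprinkler):
  Season: no additional parents.
  SoilMoist also has parent Temp.
  WetGrass's other parents are Rain, Season, SoilMoist, Temp.
  parents(Cloudy) \ {Sprinkler} = {Runoff, SoilMoist, Temp}.
So the Markov blanket of Sprinkler is {Cloudy, Rain, Runoff, Season, SoilMoist, Temp, WetGrass}.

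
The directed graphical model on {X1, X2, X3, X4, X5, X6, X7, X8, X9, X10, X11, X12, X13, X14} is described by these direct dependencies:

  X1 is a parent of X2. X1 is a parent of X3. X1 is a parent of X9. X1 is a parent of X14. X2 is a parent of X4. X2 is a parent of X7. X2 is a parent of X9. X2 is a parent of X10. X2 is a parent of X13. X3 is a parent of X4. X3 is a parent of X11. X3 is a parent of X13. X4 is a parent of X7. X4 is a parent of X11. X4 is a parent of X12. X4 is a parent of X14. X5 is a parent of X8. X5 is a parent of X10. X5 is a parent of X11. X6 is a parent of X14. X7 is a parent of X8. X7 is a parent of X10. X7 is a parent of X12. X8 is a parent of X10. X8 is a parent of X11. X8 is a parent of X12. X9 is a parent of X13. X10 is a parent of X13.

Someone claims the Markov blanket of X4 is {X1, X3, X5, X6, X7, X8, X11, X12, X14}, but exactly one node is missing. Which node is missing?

X4's parents: X2, X3.
X4 has children X7, X11, X12, X14.
For each child, the remaining parents (spouses of X4):
  X7: X2
  X11: X3, X5, X8
  X12: X7, X8
  X14: X1, X6
MB(X4) = {X1, X2, X3, X5, X6, X7, X8, X11, X12, X14}.
Comparing with the claimed set, X2 is missing.

X2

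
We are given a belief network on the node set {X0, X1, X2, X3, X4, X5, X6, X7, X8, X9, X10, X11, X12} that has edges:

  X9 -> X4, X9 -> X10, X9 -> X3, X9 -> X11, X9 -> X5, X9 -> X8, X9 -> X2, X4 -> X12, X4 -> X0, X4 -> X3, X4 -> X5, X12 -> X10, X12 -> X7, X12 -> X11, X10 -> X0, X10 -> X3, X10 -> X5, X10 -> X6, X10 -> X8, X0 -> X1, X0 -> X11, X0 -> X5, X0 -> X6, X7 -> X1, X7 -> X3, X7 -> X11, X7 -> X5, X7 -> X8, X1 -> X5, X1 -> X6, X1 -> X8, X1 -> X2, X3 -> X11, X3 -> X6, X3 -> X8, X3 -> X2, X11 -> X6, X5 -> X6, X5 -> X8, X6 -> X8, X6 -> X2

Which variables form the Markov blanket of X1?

{X0, X2, X3, X4, X5, X6, X7, X8, X9, X10, X11}

X1 has parents X0, X7.
X1's children: X2, X5, X6, X8.
Other parents of X1's children:
  X5: X0, X4, X7, X9, X10
  X6: X0, X3, X5, X10, X11
  X8: X3, X5, X6, X7, X9, X10
  X2: X3, X6, X9
MB(X1) = {X0, X2, X3, X4, X5, X6, X7, X8, X9, X10, X11}.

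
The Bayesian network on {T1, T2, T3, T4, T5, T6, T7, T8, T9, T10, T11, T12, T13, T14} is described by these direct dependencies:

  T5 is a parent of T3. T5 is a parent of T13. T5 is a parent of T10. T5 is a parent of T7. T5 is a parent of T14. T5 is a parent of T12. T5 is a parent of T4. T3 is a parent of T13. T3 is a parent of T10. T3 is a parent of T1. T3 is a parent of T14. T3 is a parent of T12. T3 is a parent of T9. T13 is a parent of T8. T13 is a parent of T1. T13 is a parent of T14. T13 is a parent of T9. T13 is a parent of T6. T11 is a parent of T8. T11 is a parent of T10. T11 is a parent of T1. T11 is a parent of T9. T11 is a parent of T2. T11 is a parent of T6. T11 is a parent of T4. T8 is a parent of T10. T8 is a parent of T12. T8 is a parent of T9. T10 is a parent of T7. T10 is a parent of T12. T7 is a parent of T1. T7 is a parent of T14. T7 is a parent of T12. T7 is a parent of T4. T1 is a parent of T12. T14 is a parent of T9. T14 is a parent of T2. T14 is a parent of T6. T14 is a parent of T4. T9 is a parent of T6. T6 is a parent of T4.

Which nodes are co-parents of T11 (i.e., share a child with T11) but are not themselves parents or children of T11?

Children of T11: T1, T2, T4, T6, T8, T9, T10.
  T8's other parent is T13.
  T10 also has parents T3, T5, T8.
  T1 also has parents T3, T7, T13.
  T9 also has parents T3, T8, T13, T14.
  T2's other parent is T14.
  T6 also has parents T9, T13, T14.
  parents(T4) \ {T11} = {T5, T6, T7, T14}.
Excluding nodes already adjacent to T11 (T1, T2, T4, T6, T8, T9, T10), the co-parent-only contribution is {T3, T5, T7, T13, T14}.

{T3, T5, T7, T13, T14}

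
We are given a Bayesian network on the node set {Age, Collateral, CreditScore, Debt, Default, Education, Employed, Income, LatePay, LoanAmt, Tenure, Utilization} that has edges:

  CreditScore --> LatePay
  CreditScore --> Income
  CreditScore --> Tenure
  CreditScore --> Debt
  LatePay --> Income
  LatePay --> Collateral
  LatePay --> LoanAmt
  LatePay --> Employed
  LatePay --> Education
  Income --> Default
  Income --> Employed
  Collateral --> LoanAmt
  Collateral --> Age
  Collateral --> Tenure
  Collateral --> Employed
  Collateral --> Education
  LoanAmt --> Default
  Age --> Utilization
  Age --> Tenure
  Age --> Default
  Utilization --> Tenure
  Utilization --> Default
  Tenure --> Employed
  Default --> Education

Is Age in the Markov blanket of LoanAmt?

Yes

Age is a co-parent of LoanAmt: both are parents of Default.
So Age ∈ MB(LoanAmt).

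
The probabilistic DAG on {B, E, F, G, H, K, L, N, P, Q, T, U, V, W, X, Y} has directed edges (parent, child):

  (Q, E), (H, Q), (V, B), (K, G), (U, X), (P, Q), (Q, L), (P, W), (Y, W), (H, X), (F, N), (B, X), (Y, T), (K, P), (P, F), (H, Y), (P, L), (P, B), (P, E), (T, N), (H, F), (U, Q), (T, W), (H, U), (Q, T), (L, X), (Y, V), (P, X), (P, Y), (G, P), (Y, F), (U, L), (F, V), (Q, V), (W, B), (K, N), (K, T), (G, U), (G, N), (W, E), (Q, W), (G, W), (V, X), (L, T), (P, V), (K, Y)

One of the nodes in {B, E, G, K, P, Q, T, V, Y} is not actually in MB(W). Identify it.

The Markov blanket of a node is its parents, its children, and the other parents of its children.
Parents of W: G, P, Q, T, Y.
W has children B, E.
Parents of each child, excluding W:
  parents(B) \ {W} = {P, V}.
  E's other parents are P, Q.
MB(W) = {B, E, G, P, Q, T, V, Y}.
K is neither a parent, child, nor co-parent of W, so it does not belong.

K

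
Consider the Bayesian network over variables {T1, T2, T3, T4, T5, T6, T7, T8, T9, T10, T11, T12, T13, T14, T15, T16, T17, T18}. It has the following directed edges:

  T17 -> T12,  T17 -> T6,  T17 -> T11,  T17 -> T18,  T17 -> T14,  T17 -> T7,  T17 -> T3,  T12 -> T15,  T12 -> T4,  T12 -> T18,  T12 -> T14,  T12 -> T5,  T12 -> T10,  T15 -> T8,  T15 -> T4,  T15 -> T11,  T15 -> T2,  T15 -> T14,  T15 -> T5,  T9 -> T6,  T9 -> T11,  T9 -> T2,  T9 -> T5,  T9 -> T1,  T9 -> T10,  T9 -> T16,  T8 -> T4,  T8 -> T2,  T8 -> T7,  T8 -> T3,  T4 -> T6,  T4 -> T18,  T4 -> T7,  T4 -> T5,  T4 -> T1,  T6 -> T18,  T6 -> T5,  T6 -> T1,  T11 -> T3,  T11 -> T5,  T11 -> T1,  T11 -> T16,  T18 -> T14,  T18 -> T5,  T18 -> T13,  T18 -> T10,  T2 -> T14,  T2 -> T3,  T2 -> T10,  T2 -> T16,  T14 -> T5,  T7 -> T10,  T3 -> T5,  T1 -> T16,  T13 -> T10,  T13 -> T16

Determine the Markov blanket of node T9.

{T1, T2, T3, T4, T5, T6, T7, T8, T10, T11, T12, T13, T14, T15, T16, T17, T18}

By definition, MB(T9) is built from T9's parents, T9's children, and the co-parents of T9.
Children of T9: T1, T2, T5, T6, T10, T11, T16.
T9's parents: none.
Other parents of T9's children:
  parents(T6) \ {T9} = {T4, T17}.
  T11's other parents are T15, T17.
  T2's other parents are T8, T15.
  parents(T5) \ {T9} = {T3, T4, T6, T11, T12, T14, T15, T18}.
  T1 also has parents T4, T6, T11.
  parents(T10) \ {T9} = {T2, T7, T12, T13, T18}.
  T16's other parents are T1, T2, T11, T13.
So the Markov blanket of T9 is {T1, T2, T3, T4, T5, T6, T7, T8, T10, T11, T12, T13, T14, T15, T16, T17, T18}.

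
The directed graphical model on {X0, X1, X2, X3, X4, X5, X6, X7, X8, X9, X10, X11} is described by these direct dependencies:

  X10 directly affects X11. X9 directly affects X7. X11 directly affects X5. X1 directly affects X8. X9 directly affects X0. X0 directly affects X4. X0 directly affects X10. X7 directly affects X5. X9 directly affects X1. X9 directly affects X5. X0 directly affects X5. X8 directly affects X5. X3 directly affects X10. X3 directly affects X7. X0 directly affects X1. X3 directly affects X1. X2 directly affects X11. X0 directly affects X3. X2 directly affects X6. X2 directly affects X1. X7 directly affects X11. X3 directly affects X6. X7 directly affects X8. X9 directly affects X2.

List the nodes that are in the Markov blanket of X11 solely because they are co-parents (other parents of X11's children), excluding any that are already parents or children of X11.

Children of X11: X5.
  parents(X5) \ {X11} = {X0, X7, X8, X9}.
Excluding nodes already adjacent to X11 (X2, X5, X7, X10), the co-parent-only contribution is {X0, X8, X9}.

{X0, X8, X9}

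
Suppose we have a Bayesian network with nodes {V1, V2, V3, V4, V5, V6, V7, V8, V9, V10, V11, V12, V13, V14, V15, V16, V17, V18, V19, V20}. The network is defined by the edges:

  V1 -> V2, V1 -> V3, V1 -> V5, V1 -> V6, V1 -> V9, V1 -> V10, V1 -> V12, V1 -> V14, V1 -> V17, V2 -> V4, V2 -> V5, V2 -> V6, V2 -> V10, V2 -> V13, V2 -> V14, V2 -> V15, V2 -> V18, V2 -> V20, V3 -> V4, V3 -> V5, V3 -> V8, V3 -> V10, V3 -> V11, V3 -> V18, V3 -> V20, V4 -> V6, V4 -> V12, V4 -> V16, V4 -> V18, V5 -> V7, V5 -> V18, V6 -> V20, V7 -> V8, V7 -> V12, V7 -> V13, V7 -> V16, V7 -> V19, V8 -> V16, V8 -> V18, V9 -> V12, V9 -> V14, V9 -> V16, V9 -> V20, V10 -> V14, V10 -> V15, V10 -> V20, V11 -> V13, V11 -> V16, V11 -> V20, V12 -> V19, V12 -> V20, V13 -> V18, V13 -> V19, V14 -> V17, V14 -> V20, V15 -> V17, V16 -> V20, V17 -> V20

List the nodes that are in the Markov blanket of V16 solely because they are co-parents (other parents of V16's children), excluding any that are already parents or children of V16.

{V2, V3, V6, V10, V12, V14, V17}

Children of V16: V20.
  V20 also has parents V2, V3, V6, V9, V10, V11, V12, V14, V17.
Excluding nodes already adjacent to V16 (V4, V7, V8, V9, V11, V20), the co-parent-only contribution is {V2, V3, V6, V10, V12, V14, V17}.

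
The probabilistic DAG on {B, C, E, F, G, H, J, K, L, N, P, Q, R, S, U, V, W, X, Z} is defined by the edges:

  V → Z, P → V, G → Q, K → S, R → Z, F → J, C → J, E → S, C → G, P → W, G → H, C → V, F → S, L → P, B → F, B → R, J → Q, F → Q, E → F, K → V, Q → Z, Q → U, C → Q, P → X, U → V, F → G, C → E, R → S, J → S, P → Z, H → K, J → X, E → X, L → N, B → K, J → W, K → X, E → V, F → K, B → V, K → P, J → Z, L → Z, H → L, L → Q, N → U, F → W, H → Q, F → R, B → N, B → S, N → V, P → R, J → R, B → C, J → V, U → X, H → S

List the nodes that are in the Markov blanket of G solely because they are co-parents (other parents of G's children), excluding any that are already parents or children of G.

Children of G: H, Q.
  H has no other parent.
  Q also has parents C, F, H, J, L.
Excluding nodes already adjacent to G (C, F, H, Q), the co-parent-only contribution is {J, L}.

{J, L}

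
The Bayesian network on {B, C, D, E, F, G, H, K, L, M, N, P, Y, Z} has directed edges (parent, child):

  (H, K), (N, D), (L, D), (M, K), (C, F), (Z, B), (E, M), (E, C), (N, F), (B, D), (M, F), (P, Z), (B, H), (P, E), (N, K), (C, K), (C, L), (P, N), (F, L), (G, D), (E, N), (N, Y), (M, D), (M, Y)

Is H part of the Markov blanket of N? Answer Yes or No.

Yes

H is a co-parent of N: both are parents of K.
So H ∈ MB(N).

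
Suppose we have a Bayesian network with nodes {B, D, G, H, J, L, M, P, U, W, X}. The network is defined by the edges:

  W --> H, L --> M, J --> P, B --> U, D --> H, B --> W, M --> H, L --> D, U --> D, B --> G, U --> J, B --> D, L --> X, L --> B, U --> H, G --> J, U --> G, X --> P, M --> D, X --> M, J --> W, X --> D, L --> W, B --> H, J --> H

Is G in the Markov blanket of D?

No

The Markov blanket of a node is its parents, its children, and the other parents of its children.
Pa(D) = {B, L, M, U, X}.
Children of D: H.
Co-parents of D (other parents of its children):
  H's other parents are B, J, M, U, W.
MB(D) = {B, H, J, L, M, U, W, X}; G is not in this set.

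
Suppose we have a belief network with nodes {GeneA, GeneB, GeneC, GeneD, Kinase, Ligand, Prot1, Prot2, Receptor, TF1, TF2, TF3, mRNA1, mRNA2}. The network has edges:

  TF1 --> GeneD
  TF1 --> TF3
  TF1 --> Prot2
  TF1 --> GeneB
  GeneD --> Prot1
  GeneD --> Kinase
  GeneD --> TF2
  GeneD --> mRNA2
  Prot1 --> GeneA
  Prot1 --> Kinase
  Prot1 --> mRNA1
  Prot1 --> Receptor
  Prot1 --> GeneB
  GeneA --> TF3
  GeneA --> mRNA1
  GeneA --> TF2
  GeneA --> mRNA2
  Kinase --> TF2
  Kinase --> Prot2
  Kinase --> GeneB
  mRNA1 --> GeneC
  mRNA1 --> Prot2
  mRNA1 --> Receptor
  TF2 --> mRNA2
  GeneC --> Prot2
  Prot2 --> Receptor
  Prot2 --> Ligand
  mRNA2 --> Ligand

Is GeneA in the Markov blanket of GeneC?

GeneC has parent mRNA1.
Children of GeneC: Prot2.
Other parents of GeneC's children:
  Prot2 also has parents Kinase, TF1, mRNA1.
MB(GeneC) = {Kinase, Prot2, TF1, mRNA1}; GeneA is not in this set.

No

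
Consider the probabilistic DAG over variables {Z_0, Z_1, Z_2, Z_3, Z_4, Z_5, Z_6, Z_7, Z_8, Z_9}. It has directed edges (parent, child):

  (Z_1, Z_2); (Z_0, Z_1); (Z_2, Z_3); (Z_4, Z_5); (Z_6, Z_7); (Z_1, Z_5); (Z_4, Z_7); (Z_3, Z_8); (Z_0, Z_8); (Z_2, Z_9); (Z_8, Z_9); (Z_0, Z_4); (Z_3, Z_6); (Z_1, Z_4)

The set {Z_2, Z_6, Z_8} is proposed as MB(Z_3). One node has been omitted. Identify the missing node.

By definition, MB(Z_3) is built from Z_3's parents, Z_3's children, and the co-parents of Z_3.
Pa(Z_3) = {Z_2}.
Z_3 has children Z_6, Z_8.
For each child, the remaining parents (spouses of Z_3):
  Z_6 has no other parent.
  Z_8 also has parent Z_0.
MB(Z_3) = {Z_0, Z_2, Z_6, Z_8}.
Comparing with the claimed set, Z_0 is missing.

Z_0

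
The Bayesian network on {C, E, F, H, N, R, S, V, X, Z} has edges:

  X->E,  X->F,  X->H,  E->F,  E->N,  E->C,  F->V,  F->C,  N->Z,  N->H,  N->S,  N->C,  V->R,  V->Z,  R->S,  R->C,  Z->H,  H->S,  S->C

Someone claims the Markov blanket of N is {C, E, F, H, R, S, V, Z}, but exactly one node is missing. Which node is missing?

The Markov blanket of a node is its parents, its children, and the other parents of its children.
Ch(N) = {C, H, S, Z}.
Parents of N: E.
Other parents of N's children:
  Z: V
  H: X, Z
  S: H, R
  C: E, F, R, S
MB(N) = {C, E, F, H, R, S, V, X, Z}.
Comparing with the claimed set, X is missing.

X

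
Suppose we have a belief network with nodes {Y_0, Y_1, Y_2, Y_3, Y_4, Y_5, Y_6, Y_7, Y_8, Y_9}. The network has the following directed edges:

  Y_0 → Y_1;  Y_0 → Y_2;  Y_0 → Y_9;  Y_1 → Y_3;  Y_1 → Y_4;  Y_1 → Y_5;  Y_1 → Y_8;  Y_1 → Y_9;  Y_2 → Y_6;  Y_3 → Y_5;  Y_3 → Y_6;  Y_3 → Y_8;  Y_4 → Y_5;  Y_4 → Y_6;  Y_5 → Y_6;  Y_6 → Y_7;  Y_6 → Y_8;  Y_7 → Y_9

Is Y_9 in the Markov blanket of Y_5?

No

Pa(Y_5) = {Y_1, Y_3, Y_4}.
Y_5's children: Y_6.
Other parents of Y_5's children:
  parents(Y_6) \ {Y_5} = {Y_2, Y_3, Y_4}.
MB(Y_5) = {Y_1, Y_2, Y_3, Y_4, Y_6}; Y_9 is not in this set.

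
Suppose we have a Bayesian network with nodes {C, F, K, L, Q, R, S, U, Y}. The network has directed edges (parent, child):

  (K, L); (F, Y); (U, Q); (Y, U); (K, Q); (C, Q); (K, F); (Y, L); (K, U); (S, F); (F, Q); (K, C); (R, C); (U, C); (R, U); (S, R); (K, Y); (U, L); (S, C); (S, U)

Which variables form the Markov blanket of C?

Recall MB(v) = parents ∪ children ∪ spouses, where spouses are the other parents of v's children.
C's parents: K, R, S, U.
C has child Q.
Co-parents of C (other parents of its children):
  Q: F, K, U
MB(C) = {F, K, Q, R, S, U}.

{F, K, Q, R, S, U}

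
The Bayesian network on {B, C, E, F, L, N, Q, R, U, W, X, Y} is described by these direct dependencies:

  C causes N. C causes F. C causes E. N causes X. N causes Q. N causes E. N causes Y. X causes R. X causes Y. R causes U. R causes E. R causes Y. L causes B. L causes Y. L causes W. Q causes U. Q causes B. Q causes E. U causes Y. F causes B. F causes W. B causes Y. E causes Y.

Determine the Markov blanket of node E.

{B, C, L, N, Q, R, U, X, Y}

The Markov blanket of a node is its parents, its children, and the other parents of its children.
E has parents C, N, Q, R.
Ch(E) = {Y}.
For each child, the remaining parents (spouses of E):
  Y: B, L, N, R, U, X
Union: {C, N, Q, R} ∪ {Y} ∪ {B, L, N, R, U, X} = {B, C, L, N, Q, R, U, X, Y}.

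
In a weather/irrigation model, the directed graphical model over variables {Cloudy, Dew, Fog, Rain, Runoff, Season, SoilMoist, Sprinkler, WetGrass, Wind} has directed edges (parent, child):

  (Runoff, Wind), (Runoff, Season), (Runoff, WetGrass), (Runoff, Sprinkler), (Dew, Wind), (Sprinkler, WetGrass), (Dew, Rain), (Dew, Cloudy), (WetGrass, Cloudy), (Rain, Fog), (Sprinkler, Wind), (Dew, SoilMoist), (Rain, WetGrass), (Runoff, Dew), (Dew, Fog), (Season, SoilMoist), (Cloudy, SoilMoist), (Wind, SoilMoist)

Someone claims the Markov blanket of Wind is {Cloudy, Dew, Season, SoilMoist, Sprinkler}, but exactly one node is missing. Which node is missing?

Pa(Wind) = {Dew, Runoff, Sprinkler}.
Ch(Wind) = {SoilMoist}.
Co-parents of Wind (other parents of its children):
  SoilMoist's other parents are Cloudy, Dew, Season.
MB(Wind) = {Cloudy, Dew, Runoff, Season, SoilMoist, Sprinkler}.
Comparing with the claimed set, Runoff is missing.

Runoff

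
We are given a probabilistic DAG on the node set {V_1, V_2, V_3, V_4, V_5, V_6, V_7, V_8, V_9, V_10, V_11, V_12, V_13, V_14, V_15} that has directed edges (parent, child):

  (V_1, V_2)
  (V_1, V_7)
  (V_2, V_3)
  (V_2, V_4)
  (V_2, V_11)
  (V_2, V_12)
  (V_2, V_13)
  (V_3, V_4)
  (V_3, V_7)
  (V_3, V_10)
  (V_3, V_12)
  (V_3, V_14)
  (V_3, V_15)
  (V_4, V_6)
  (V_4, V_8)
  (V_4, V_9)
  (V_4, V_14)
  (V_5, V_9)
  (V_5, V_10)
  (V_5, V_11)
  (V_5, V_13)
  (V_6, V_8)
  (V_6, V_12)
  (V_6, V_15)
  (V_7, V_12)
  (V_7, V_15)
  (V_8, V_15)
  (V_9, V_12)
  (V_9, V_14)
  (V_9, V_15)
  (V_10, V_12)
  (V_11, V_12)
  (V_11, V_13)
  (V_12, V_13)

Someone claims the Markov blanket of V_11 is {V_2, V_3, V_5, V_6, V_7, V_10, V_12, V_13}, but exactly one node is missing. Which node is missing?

Pa(V_11) = {V_2, V_5}.
V_11's children: V_12, V_13.
For each child, the remaining parents (spouses of V_11):
  V_12 also has parents V_2, V_3, V_6, V_7, V_9, V_10.
  parents(V_13) \ {V_11} = {V_2, V_5, V_12}.
MB(V_11) = {V_2, V_3, V_5, V_6, V_7, V_9, V_10, V_12, V_13}.
Comparing with the claimed set, V_9 is missing.

V_9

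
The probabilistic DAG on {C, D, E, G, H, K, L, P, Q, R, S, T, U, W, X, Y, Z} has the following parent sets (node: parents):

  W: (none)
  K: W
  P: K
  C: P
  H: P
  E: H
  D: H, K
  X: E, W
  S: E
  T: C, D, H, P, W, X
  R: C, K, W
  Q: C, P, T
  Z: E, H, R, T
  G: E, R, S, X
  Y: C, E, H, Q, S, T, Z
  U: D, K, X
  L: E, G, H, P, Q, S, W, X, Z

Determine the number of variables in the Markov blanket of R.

A node's Markov blanket = Pa ∪ Ch ∪ (parents of Ch other than the node itself).
R has parents C, K, W.
Children of R: G, Z.
For each child, the remaining parents (spouses of R):
  parents(Z) \ {R} = {E, H, T}.
  G also has parents E, S, X.
MB(R) = {C, E, G, H, K, S, T, W, X, Z}, which has 10 nodes.

10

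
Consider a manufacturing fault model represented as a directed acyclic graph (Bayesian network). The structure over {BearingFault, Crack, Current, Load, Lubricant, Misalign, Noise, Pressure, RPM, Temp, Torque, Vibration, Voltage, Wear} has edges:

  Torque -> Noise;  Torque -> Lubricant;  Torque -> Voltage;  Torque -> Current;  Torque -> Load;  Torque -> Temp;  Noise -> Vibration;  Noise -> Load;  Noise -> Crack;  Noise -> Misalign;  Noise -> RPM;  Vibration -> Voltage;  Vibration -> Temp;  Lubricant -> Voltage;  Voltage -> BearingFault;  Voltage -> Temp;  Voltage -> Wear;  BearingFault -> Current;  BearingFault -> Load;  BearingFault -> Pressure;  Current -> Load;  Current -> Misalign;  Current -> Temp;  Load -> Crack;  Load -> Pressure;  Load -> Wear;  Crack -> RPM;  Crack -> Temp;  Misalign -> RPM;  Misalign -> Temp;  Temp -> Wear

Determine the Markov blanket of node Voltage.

{BearingFault, Crack, Current, Load, Lubricant, Misalign, Temp, Torque, Vibration, Wear}

Voltage's parents: Lubricant, Torque, Vibration.
Voltage has children BearingFault, Temp, Wear.
For each child, the remaining parents (spouses of Voltage):
  BearingFault: —
  Temp: Crack, Current, Misalign, Torque, Vibration
  Wear: Load, Temp
Union: {Lubricant, Torque, Vibration} ∪ {BearingFault, Temp, Wear} ∪ {Crack, Current, Load, Misalign, Temp, Torque, Vibration} = {BearingFault, Crack, Current, Load, Lubricant, Misalign, Temp, Torque, Vibration, Wear}.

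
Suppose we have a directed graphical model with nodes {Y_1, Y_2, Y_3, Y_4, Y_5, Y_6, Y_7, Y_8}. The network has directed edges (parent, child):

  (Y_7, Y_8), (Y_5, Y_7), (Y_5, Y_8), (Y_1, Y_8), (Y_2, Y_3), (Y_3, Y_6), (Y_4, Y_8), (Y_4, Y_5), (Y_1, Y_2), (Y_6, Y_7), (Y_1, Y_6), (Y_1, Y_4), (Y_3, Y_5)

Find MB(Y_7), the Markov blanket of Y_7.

The Markov blanket of a node is its parents, its children, and the other parents of its children.
Y_7 has parents Y_5, Y_6.
Y_7's children: Y_8.
Co-parents of Y_7 (other parents of its children):
  Y_8 also has parents Y_1, Y_4, Y_5.
Taking the union gives {Y_1, Y_4, Y_5, Y_6, Y_8}.

{Y_1, Y_4, Y_5, Y_6, Y_8}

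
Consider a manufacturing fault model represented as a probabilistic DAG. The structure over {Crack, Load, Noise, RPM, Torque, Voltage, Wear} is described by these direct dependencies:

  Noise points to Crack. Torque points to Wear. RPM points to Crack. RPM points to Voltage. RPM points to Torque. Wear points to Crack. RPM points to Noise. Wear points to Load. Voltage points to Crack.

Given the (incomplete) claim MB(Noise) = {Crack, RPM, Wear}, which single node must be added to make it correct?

Noise's children: Crack.
Noise has parent RPM.
For each child, the remaining parents (spouses of Noise):
  Crack also has parents RPM, Voltage, Wear.
MB(Noise) = {Crack, RPM, Voltage, Wear}.
Comparing with the claimed set, Voltage is missing.

Voltage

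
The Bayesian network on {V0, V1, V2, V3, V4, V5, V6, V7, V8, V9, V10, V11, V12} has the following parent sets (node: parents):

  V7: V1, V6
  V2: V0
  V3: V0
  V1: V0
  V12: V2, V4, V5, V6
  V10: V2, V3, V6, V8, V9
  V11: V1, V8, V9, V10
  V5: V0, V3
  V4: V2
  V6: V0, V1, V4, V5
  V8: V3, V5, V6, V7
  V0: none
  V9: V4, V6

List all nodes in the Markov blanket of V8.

{V1, V2, V3, V5, V6, V7, V9, V10, V11}

By definition, MB(V8) is built from V8's parents, V8's children, and the co-parents of V8.
V8 has parents V3, V5, V6, V7.
V8's children: V10, V11.
Other parents of V8's children:
  parents(V10) \ {V8} = {V2, V3, V6, V9}.
  parents(V11) \ {V8} = {V1, V9, V10}.
Union: {V3, V5, V6, V7} ∪ {V10, V11} ∪ {V1, V2, V3, V6, V9, V10} = {V1, V2, V3, V5, V6, V7, V9, V10, V11}.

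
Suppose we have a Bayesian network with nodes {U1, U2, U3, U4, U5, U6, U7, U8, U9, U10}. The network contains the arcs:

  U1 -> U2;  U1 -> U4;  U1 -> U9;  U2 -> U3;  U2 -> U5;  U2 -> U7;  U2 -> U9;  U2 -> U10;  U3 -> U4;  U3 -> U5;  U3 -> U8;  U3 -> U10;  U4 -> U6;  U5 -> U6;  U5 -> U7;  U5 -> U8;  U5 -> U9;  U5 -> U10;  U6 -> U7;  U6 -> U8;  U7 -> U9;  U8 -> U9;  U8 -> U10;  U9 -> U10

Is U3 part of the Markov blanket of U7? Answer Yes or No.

Recall MB(v) = parents ∪ children ∪ spouses, where spouses are the other parents of v's children.
U7 has parents U2, U5, U6.
U7 has child U9.
Other parents of U7's children:
  U9's other parents are U1, U2, U5, U8.
MB(U7) = {U1, U2, U5, U6, U8, U9}; U3 is not in this set.

No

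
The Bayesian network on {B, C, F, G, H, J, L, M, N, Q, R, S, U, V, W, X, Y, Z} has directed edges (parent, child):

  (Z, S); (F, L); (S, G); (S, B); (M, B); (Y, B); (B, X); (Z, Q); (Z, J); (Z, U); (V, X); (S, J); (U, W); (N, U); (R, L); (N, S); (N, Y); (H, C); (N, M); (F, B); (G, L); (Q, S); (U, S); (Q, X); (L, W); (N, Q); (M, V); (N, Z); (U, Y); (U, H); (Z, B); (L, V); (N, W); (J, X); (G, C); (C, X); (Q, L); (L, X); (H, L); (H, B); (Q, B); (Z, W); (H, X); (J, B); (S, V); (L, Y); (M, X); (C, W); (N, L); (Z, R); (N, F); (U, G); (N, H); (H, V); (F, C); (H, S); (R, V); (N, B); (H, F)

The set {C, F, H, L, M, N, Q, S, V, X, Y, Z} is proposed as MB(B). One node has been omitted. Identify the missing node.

J

A node's Markov blanket = Pa ∪ Ch ∪ (parents of Ch other than the node itself).
Pa(B) = {F, H, J, M, N, Q, S, Y, Z}.
B's children: X.
Co-parents of B (other parents of its children):
  X's other parents are C, H, J, L, M, Q, V.
MB(B) = {C, F, H, J, L, M, N, Q, S, V, X, Y, Z}.
Comparing with the claimed set, J is missing.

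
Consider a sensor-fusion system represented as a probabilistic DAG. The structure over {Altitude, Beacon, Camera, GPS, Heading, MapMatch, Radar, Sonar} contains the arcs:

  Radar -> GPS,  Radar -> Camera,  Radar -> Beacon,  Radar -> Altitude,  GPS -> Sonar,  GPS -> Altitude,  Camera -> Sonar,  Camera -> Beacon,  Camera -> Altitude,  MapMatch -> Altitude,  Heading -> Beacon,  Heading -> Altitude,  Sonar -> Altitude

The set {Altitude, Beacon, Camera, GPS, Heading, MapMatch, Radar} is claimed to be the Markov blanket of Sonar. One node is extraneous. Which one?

Beacon

Recall MB(v) = parents ∪ children ∪ spouses, where spouses are the other parents of v's children.
Parents of Sonar: Camera, GPS.
Sonar's children: Altitude.
For each child, the remaining parents (spouses of Sonar):
  Altitude: Camera, GPS, Heading, MapMatch, Radar
MB(Sonar) = {Altitude, Camera, GPS, Heading, MapMatch, Radar}.
Beacon is neither a parent, child, nor co-parent of Sonar, so it does not belong.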